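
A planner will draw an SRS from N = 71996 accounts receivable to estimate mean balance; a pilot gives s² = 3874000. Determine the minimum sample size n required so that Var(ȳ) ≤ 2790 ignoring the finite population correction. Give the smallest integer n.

1389

Without fpc, n₀ = s²/D = 3874000/2790 = 1388.5305.
Rounding up, n = 1389.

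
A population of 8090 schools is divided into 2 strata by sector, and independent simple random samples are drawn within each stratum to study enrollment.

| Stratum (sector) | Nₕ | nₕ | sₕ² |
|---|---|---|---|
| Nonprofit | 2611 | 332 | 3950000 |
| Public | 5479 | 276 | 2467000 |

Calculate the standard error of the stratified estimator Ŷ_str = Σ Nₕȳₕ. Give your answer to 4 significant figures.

570600

Var(Ŷ_str) = Σₕ Nₕ²(1 − fₕ)sₕ²/nₕ.
Nonprofit: 2611²·(1 − 332/2611)·3950000/332 = 7.0796243 × 10^10.
Public: 5479²·(1 − 276/5479)·2467000/276 = 2.5480925 × 10^11.
Sum = 3.2560549 × 10^11.
SE = √(3.2560549 × 10^11) = 570600.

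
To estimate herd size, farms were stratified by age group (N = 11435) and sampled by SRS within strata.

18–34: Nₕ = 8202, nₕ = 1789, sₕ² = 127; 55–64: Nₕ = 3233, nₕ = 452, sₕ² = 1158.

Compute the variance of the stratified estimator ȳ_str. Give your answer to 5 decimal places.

Var(ȳ_str) = Σₕ Wₕ²(1 − fₕ)sₕ²/nₕ with Wₕ = Nₕ/N, N = 11435.
18–34: Wₕ = 0.71727153; term = 0.71727153²·(1 − 0.21811753)·127/1789 = 0.028556307.
55–64: Wₕ = 0.28272847; term = 0.28272847²·(1 − 0.13980823)·1158/452 = 0.17615886.
Sum = 0.20471517.

0.20472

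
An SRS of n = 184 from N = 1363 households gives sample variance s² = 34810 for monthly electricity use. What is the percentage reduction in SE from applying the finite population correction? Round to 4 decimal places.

6.9944

f = n/N = 184/1363 = 0.13499633.
SE_no-fpc = √(s²/n) = 13.754446; SE_fpc = √((1−f)s²/n) = 12.792401.
Ratio = √(1−f) = 0.93005573. Reduction = 100·(1 − 0.93005573) = 6.9944%.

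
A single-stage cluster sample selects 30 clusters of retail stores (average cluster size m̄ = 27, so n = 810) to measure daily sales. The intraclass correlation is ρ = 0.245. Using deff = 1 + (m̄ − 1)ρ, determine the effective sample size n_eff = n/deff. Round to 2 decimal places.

deff = 1 + (27 − 1)·0.245 = 1 + 6.37 = 7.37.
n_eff = 810 / 7.37 = 109.91.

109.91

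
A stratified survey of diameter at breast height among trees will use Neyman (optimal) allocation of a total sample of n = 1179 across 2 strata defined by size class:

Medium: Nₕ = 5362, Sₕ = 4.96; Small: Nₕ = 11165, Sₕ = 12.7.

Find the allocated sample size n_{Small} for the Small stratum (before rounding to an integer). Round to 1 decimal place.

Neyman allocation: nₕ = n·NₕSₕ / Σⱼ NⱼSⱼ.
Σ NⱼSⱼ = 5362·4.96 + 11165·12.7 = 168391.02.
n_{Small} = 1179·11165·12.7 / 168391.02 = 992.8.

992.8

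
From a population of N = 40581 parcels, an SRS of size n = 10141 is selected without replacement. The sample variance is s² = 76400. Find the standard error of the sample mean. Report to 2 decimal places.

2.38

Under SRS without replacement, Var(ȳ) = (1 − f)·s²/n with f = n/N = 10141/40581 = 0.24989527.
Var(ȳ) = (1 − 0.24989527)·76400/10141 = 0.75010473·7.5337738 = 5.6511193.
SE(ȳ) = √(5.6511193) = 2.38.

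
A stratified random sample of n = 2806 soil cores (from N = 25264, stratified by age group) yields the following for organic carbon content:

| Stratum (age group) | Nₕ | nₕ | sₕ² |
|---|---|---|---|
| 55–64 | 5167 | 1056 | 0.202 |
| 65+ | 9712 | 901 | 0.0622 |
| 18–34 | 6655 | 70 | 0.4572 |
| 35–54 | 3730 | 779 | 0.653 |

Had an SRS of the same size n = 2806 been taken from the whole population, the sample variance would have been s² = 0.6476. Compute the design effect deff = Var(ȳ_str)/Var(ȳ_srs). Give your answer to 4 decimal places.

2.3325

Var(ȳ_str) = Σ Wₕ²(1−fₕ)sₕ²/nₕ with Wₕ = Nₕ/25264:
  55–64: (5167/25264)²·(1−1056/5167)·0.202/1056 = 6.3660371 × 10^-6
  65+: (9712/25264)²·(1−901/9712)·0.0622/901 = 9.2554011 × 10^-6
  18–34: (6655/25264)²·(1−70/6655)·0.4572/70 = 4.4844356 × 10^-4
  35–54: (3730/25264)²·(1−779/3730)·0.653/779 = 1.4456047 × 10^-5
  → Var(ȳ_str) = 4.7852105 × 10^-4.
Var(ȳ_srs) = (1 − 2806/25264)·0.6476/2806 = 2.0515785 × 10^-4.
deff = (4.7852105 × 10^-4) / (2.0515785 × 10^-4) = 2.3325.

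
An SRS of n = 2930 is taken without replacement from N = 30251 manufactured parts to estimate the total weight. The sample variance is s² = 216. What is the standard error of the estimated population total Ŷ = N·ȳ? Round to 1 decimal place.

Var(Ŷ) = N²·Var(ȳ) = N²·(1 − n/N)·s²/n.
f = 2930/30251 = 0.09685630; Var(ȳ) = 0.90314370·216/2930 = 0.066579877.
Var(Ŷ) = 30251² · 0.066579877 = 6.0928777 × 10^7.
SE(Ŷ) = √(6.0928777 × 10^7) = 7805.7.

7805.7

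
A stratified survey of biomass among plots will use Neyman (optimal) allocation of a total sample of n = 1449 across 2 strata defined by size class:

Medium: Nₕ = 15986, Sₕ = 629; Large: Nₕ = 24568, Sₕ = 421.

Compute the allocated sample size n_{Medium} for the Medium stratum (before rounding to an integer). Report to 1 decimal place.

714.3

Neyman allocation: nₕ = n·NₕSₕ / Σⱼ NⱼSⱼ.
Σ NⱼSⱼ = 15986·629 + 24568·421 = 2.0398322 × 10^7.
n_{Medium} = 1449·15986·629 / (2.0398322 × 10^7) = 714.3.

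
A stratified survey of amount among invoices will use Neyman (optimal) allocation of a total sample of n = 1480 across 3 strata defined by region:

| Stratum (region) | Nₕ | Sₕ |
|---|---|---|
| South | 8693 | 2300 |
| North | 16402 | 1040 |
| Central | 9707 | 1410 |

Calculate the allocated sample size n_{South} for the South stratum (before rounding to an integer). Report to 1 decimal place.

Neyman allocation: nₕ = n·NₕSₕ / Σⱼ NⱼSⱼ.
Σ NⱼSⱼ = 8693·2300 + 16402·1040 + 9707·1410 = 5.073885 × 10^7.
n_{South} = 1480·8693·2300 / (5.073885 × 10^7) = 583.2.

583.2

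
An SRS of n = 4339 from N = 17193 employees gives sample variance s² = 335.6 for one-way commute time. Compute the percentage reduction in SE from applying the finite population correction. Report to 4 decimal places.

13.5344

f = n/N = 4339/17193 = 0.25237015.
SE_no-fpc = √(s²/n) = 0.27810971; SE_fpc = √((1−f)s²/n) = 0.2404692.
Ratio = √(1−f) = 0.86465591. Reduction = 100·(1 − 0.86465591) = 13.5344%.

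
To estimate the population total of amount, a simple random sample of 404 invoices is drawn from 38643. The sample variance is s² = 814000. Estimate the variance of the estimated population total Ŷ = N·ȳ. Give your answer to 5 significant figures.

2.9773 × 10^12

Var(Ŷ) = N²·Var(ȳ) = N²·(1 − n/N)·s²/n.
f = 404/38643 = 0.01045467; Var(ȳ) = 0.98954533·814000/404 = 1993.7869.
Var(Ŷ) = 38643² · 1993.7869 = 2.977285 × 10^12.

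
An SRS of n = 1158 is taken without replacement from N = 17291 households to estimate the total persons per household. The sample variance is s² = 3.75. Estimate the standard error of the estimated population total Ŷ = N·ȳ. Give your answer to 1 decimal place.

Var(Ŷ) = N²·Var(ȳ) = N²·(1 − n/N)·s²/n.
f = 1158/17291 = 0.06697126; Var(ȳ) = 0.93302874·3.75/1158 = 0.0030214661.
Var(Ŷ) = 17291² · 0.0030214661 = 903353.95.
SE(Ŷ) = √(903353.95) = 950.4.

950.4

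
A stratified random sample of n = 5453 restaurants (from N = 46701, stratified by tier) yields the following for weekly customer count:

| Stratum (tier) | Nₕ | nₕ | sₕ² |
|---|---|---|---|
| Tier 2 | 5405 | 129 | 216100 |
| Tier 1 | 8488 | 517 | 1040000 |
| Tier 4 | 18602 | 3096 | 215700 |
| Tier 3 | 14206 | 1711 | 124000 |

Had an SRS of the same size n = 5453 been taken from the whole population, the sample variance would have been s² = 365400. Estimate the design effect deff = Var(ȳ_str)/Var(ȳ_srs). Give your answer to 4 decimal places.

1.6798

Var(ȳ_str) = Σ Wₕ²(1−fₕ)sₕ²/nₕ with Wₕ = Nₕ/46701:
  Tier 2: (5405/46701)²·(1−129/5405)·216100/129 = 21.903483
  Tier 1: (8488/46701)²·(1−517/8488)·1040000/517 = 62.403452
  Tier 4: (18602/46701)²·(1−3096/18602)·215700/3096 = 9.2141707
  Tier 3: (14206/46701)²·(1−1711/14206)·124000/1711 = 5.8983072
  → Var(ȳ_str) = 99.419413.
Var(ȳ_srs) = (1 − 5453/46701)·365400/5453 = 59.184742.
deff = 99.419413 / 59.184742 = 1.6798.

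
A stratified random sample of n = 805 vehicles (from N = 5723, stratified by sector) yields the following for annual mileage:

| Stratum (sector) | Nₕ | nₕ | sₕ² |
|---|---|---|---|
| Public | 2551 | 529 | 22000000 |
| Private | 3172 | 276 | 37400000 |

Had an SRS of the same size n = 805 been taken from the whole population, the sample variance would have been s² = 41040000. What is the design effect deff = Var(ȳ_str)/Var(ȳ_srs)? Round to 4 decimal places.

Var(ȳ_str) = Σ Wₕ²(1−fₕ)sₕ²/nₕ with Wₕ = Nₕ/5723:
  Public: (2551/5723)²·(1−529/2551)·22000000/529 = 6549.5449
  Private: (3172/5723)²·(1−276/3172)·37400000/276 = 38005.527
  → Var(ȳ_str) = 44555.072.
Var(ȳ_srs) = (1 − 805/5723)·41040000/805 = 43810.302.
deff = 44555.072 / 43810.302 = 1.0170.

1.0170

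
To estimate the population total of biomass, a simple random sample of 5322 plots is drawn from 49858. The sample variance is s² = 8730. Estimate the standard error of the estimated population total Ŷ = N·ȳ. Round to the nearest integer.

60352

Var(Ŷ) = N²·Var(ȳ) = N²·(1 − n/N)·s²/n.
f = 5322/49858 = 0.10674315; Var(ȳ) = 0.89325685·8730/5322 = 1.4652635.
Var(Ŷ) = 49858² · 1.4652635 = 3.6423816 × 10^9.
SE(Ŷ) = √(3.6423816 × 10^9) = 60352.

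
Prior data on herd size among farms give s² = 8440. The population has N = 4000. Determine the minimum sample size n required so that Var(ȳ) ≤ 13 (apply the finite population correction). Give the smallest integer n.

559

Without fpc, n₀ = s²/D = 8440/13 = 649.2308.
With fpc, (1 − n/N)·s²/n ≤ D requires n ≥ n₀/(1 + n₀/N) = 649.2308/(1 + 649.2308/4000) = 558.5705.
Rounding up, n = 559.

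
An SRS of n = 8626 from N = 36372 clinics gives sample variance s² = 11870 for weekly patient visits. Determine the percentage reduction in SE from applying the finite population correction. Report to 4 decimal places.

12.6593

f = n/N = 8626/36372 = 0.23716045.
SE_no-fpc = √(s²/n) = 1.1730611; SE_fpc = √((1−f)s²/n) = 1.0245596.
Ratio = √(1−f) = 0.87340686. Reduction = 100·(1 − 0.87340686) = 12.6593%.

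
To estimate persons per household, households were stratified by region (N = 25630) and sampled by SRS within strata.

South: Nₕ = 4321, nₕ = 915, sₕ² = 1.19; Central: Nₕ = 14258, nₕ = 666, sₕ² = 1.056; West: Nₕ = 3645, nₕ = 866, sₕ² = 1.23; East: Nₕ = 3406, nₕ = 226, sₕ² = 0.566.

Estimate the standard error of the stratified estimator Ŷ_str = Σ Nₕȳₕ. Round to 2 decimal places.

606.57

Var(Ŷ_str) = Σₕ Nₕ²(1 − fₕ)sₕ²/nₕ.
South: 4321²·(1 − 915/4321)·1.19/915 = 19140.566.
Central: 14258²·(1 − 666/14258)·1.056/666 = 307278.14.
West: 3645²·(1 − 866/3645)·1.23/866 = 14387.101.
East: 3406²·(1 − 226/3406)·0.566/226 = 27125.625.
Sum = 367931.43.
SE = √(367931.43) = 606.57.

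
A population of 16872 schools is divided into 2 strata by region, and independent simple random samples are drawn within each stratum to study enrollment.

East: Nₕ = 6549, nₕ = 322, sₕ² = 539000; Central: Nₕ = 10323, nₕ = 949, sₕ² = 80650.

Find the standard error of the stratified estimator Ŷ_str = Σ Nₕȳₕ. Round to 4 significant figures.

276600

Var(Ŷ_str) = Σₕ Nₕ²(1 − fₕ)sₕ²/nₕ.
East: 6549²·(1 − 322/6549)·539000/322 = 6.8263217 × 10^10.
Central: 10323²·(1 − 949/10323)·80650/949 = 8.2237336 × 10^9.
Sum = 7.6486951 × 10^10.
SE = √(7.6486951 × 10^10) = 276600.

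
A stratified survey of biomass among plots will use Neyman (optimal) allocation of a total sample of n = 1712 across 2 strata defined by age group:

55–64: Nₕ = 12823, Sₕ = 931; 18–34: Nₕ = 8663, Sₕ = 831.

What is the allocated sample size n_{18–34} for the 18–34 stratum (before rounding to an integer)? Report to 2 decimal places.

644.01

Neyman allocation: nₕ = n·NₕSₕ / Σⱼ NⱼSⱼ.
Σ NⱼSⱼ = 12823·931 + 8663·831 = 1.9137166 × 10^7.
n_{18–34} = 1712·8663·831 / (1.9137166 × 10^7) = 644.01.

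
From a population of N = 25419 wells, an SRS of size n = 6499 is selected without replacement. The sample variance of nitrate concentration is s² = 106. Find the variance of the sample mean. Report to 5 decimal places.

Under SRS without replacement, Var(ȳ) = (1 − f)·s²/n with f = n/N = 6499/25419 = 0.25567489.
Var(ȳ) = (1 − 0.25567489)·106/6499 = 0.74432511·0.016310202 = 0.012140093.

0.01214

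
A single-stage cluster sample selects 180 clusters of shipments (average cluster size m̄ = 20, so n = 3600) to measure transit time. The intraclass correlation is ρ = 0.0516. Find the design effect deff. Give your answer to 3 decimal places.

1.980

deff = 1 + (20 − 1)·0.0516 = 1 + 0.9804 = 1.9804.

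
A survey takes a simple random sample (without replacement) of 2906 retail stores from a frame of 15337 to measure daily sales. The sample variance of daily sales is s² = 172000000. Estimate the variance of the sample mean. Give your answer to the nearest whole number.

47973

Under SRS without replacement, Var(ȳ) = (1 − f)·s²/n with f = n/N = 2906/15337 = 0.18947643.
Var(ȳ) = (1 − 0.18947643)·172000000/2906 = 0.81052357·59187.887 = 47973.178.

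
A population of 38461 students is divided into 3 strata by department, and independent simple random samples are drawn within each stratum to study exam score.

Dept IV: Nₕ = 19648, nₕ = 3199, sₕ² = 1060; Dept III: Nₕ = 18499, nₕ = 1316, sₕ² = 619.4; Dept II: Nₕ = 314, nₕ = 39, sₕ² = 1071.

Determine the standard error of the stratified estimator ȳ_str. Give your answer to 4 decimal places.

Var(ȳ_str) = Σₕ Wₕ²(1 − fₕ)sₕ²/nₕ with Wₕ = Nₕ/N, N = 38461.
Dept IV: Wₕ = 0.51085515; term = 0.51085515²·(1 − 0.16281555)·1060/3199 = 0.07239496.
Dept III: Wₕ = 0.48098073; term = 0.48098073²·(1 − 0.07113898)·619.4/1316 = 0.10113964.
Dept II: Wₕ = 0.00816411; term = 0.00816411²·(1 − 0.12420382)·1071/39 = 0.0016030463.
Sum = 0.17513765.
SE = √(0.17513765) = 0.4185.

0.4185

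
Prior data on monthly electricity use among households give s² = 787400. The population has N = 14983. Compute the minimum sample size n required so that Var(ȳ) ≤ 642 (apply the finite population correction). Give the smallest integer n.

1134

Without fpc, n₀ = s²/D = 787400/642 = 1226.4798.
With fpc, (1 − n/N)·s²/n ≤ D requires n ≥ n₀/(1 + n₀/N) = 1226.4798/(1 + 1226.4798/14983) = 1133.6790.
Rounding up, n = 1134.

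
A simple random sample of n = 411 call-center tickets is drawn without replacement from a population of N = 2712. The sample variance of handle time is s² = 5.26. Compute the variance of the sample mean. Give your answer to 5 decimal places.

Under SRS without replacement, Var(ȳ) = (1 − f)·s²/n with f = n/N = 411/2712 = 0.15154867.
Var(ȳ) = (1 − 0.15154867)·5.26/411 = 0.84845133·0.012798054 = 0.010858526.

0.01086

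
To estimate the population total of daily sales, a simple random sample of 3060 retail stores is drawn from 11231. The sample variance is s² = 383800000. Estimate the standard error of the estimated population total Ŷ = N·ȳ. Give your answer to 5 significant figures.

Var(Ŷ) = N²·Var(ȳ) = N²·(1 − n/N)·s²/n.
f = 3060/11231 = 0.27246015; Var(ȳ) = 0.72753985·383800000/3060 = 91251.566.
Var(Ŷ) = 11231² · 91251.566 = 1.1510049 × 10^13.
SE(Ŷ) = √(1.1510049 × 10^13) = 3.3926 × 10^6.

3.3926 × 10^6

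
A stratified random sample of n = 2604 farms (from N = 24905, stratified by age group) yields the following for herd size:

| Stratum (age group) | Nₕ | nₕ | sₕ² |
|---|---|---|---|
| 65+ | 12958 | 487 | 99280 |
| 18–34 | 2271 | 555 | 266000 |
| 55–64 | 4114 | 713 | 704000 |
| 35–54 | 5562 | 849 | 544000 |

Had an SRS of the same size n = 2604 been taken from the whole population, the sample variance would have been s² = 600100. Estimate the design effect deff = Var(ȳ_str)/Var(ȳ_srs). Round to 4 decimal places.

0.5111

Var(ȳ_str) = Σ Wₕ²(1−fₕ)sₕ²/nₕ with Wₕ = Nₕ/24905:
  65+: (12958/24905)²·(1−487/12958)·99280/487 = 53.112772
  18–34: (2271/24905)²·(1−555/2271)·266000/555 = 3.011272
  55–64: (4114/24905)²·(1−713/4114)·704000/713 = 22.273115
  35–54: (5562/24905)²·(1−849/5562)·544000/849 = 27.079868
  → Var(ȳ_str) = 105.47703.
Var(ȳ_srs) = (1 − 2604/24905)·600100/2604 = 206.35759.
deff = 105.47703 / 206.35759 = 0.5111.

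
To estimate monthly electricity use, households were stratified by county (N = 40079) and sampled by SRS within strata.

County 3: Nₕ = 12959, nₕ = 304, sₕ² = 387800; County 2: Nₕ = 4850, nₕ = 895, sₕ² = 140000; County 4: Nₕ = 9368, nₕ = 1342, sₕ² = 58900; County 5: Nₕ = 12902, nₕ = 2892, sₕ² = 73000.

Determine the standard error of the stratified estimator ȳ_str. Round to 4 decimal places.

Var(ȳ_str) = Σₕ Wₕ²(1 − fₕ)sₕ²/nₕ with Wₕ = Nₕ/N, N = 40079.
County 3: Wₕ = 0.32333641; term = 0.32333641²·(1 − 0.02345860)·387800/304 = 130.23692.
County 2: Wₕ = 0.12101100; term = 0.12101100²·(1 − 0.18453608)·140000/895 = 1.8679252.
County 4: Wₕ = 0.23373837; term = 0.23373837²·(1 − 0.14325363)·58900/1342 = 2.054353.
County 5: Wₕ = 0.32191422; term = 0.32191422²·(1 − 0.22415129)·73000/2892 = 2.0294667.
Sum = 136.18866.
SE = √(136.18866) = 11.6700.

11.6700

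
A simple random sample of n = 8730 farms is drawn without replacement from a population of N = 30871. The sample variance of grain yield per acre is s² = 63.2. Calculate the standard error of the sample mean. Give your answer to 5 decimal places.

Under SRS without replacement, Var(ȳ) = (1 − f)·s²/n with f = n/N = 8730/30871 = 0.28278967.
Var(ȳ) = (1 − 0.28278967)·63.2/8730 = 0.71721033·0.0072394044 = 0.0051921756.
SE(ȳ) = √(0.0051921756) = 0.07206.

0.07206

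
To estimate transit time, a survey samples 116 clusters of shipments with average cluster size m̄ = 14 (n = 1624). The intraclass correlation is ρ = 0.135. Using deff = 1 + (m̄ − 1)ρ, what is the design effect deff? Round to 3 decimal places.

2.755

deff = 1 + (14 − 1)·0.135 = 1 + 1.755 = 2.755.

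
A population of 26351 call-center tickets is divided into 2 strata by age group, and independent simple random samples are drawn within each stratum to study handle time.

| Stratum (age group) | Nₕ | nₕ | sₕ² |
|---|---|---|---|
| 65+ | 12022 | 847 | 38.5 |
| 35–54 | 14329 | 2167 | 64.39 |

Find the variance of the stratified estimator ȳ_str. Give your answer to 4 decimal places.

Var(ȳ_str) = Σₕ Wₕ²(1 − fₕ)sₕ²/nₕ with Wₕ = Nₕ/N, N = 26351.
65+: Wₕ = 0.45622557; term = 0.45622557²·(1 − 0.07045417)·38.5/847 = 0.0087944234.
35–54: Wₕ = 0.54377443; term = 0.54377443²·(1 − 0.15123177)·64.39/2167 = 0.0074573786.
Sum = 0.016251802.

0.0163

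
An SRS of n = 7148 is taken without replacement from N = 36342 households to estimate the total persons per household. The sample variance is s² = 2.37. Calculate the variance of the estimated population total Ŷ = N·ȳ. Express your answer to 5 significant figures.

351780

Var(Ŷ) = N²·Var(ȳ) = N²·(1 − n/N)·s²/n.
f = 7148/36342 = 0.19668703; Var(ȳ) = 0.80331297·2.37/7148 = 2.6634747 × 10^-4.
Var(Ŷ) = 36342² · (2.6634747 × 10^-4) = 351776.01.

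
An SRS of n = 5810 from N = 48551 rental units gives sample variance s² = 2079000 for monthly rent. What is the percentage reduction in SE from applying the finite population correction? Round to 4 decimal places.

f = n/N = 5810/48551 = 0.11966798.
SE_no-fpc = √(s²/n) = 18.91643; SE_fpc = √((1−f)s²/n) = 17.748532.
Ratio = √(1−f) = 0.93826010. Reduction = 100·(1 − 0.93826010) = 6.1740%.

6.1740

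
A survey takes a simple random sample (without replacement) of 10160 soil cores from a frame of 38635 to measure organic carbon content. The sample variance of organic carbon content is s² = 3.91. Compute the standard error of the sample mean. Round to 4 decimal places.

Under SRS without replacement, Var(ȳ) = (1 − f)·s²/n with f = n/N = 10160/38635 = 0.26297399.
Var(ȳ) = (1 − 0.26297399)·3.91/10160 = 0.73702601·3.8484252 × 10^-4 = 2.8363895 × 10^-4.
SE(ȳ) = √(2.8363895 × 10^-4) = 0.0168.

0.0168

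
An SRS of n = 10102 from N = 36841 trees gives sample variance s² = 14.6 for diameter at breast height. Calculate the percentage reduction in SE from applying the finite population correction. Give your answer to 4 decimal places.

14.8064

f = n/N = 10102/36841 = 0.27420537.
SE_no-fpc = √(s²/n) = 0.038016554; SE_fpc = √((1−f)s²/n) = 0.032387664.
Ratio = √(1−f) = 0.85193581. Reduction = 100·(1 − 0.85193581) = 14.8064%.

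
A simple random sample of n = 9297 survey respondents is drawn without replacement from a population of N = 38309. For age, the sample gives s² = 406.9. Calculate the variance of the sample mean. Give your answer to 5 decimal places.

Under SRS without replacement, Var(ȳ) = (1 − f)·s²/n with f = n/N = 9297/38309 = 0.24268449.
Var(ȳ) = (1 − 0.24268449)·406.9/9297 = 0.75731551·0.043766806 = 0.033145282.

0.03315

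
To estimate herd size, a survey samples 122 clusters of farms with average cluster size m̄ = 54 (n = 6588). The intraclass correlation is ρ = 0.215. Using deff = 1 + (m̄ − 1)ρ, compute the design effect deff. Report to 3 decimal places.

deff = 1 + (54 − 1)·0.215 = 1 + 11.395 = 12.395.

12.395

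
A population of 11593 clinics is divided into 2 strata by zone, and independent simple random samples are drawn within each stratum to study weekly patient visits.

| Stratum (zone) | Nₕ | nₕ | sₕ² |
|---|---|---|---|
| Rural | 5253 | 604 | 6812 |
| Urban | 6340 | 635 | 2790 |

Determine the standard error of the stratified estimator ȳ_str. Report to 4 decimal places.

1.7977

Var(ȳ_str) = Σₕ Wₕ²(1 − fₕ)sₕ²/nₕ with Wₕ = Nₕ/N, N = 11593.
Rural: Wₕ = 0.45311826; term = 0.45311826²·(1 − 0.11498192)·6812/604 = 2.0493351.
Urban: Wₕ = 0.54688174; term = 0.54688174²·(1 − 0.10015773)·2790/635 = 1.1824525.
Sum = 3.2317876.
SE = √(3.2317876) = 1.7977.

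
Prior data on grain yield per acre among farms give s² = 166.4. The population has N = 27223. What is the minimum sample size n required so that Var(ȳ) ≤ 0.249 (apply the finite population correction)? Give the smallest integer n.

653

Without fpc, n₀ = s²/D = 166.4/0.249 = 668.2731.
With fpc, (1 − n/N)·s²/n ≤ D requires n ≥ n₀/(1 + n₀/N) = 668.2731/(1 + 668.2731/27223) = 652.2613.
Rounding up, n = 653.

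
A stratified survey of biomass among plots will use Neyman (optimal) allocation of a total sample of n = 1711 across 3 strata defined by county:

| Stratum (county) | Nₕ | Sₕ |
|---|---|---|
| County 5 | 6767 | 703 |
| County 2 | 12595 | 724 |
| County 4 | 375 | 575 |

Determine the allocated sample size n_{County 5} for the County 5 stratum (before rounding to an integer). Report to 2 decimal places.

577.62

Neyman allocation: nₕ = n·NₕSₕ / Σⱼ NⱼSⱼ.
Σ NⱼSⱼ = 6767·703 + 12595·724 + 375·575 = 1.4091606 × 10^7.
n_{County 5} = 1711·6767·703 / (1.4091606 × 10^7) = 577.62.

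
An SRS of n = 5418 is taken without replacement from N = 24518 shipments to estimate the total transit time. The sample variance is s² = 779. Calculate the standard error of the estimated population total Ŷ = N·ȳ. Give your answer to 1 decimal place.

Var(Ŷ) = N²·Var(ȳ) = N²·(1 − n/N)·s²/n.
f = 5418/24518 = 0.22098050; Var(ȳ) = 0.77901950·779/5418 = 0.11200742.
Var(Ŷ) = 24518² · 0.11200742 = 6.7331281 × 10^7.
SE(Ŷ) = √(6.7331281 × 10^7) = 8205.6.

8205.6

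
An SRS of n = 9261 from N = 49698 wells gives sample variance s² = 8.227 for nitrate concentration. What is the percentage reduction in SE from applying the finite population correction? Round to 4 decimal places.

9.7972

f = n/N = 9261/49698 = 0.18634553.
SE_no-fpc = √(s²/n) = 0.029805184; SE_fpc = √((1−f)s²/n) = 0.02688511.
Ratio = √(1−f) = 0.90202798. Reduction = 100·(1 − 0.90202798) = 9.7972%.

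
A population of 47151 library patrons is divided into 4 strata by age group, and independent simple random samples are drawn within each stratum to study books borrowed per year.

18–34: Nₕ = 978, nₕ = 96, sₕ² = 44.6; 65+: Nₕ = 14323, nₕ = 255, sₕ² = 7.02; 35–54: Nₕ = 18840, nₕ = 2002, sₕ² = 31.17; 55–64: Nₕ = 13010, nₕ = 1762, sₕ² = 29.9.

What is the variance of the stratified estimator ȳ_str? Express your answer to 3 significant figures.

0.00601

Var(ȳ_str) = Σₕ Wₕ²(1 − fₕ)sₕ²/nₕ with Wₕ = Nₕ/N, N = 47151.
18–34: Wₕ = 0.02074187; term = 0.02074187²·(1 − 0.09815951)·44.6/96 = 1.802558 × 10^-4.
65+: Wₕ = 0.30376874; term = 0.30376874²·(1 − 0.01780353)·7.02/255 = 0.0024950627.
35–54: Wₕ = 0.39956735; term = 0.39956735²·(1 − 0.10626327)·31.17/2002 = 0.0022215818.
55–64: Wₕ = 0.27592204; term = 0.27592204²·(1 − 0.13543428)·29.9/1762 = 0.001116956.
Sum = 0.0060138563.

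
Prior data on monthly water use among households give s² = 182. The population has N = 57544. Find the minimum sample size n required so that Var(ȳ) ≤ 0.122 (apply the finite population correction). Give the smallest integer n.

Without fpc, n₀ = s²/D = 182/0.122 = 1491.8033.
With fpc, (1 − n/N)·s²/n ≤ D requires n ≥ n₀/(1 + n₀/N) = 1491.8033/(1 + 1491.8033/57544) = 1454.1062.
Rounding up, n = 1455.

1455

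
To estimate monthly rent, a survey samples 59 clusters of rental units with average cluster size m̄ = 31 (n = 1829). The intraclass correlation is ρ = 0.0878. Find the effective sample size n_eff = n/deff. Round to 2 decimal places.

deff = 1 + (31 − 1)·0.0878 = 1 + 2.634 = 3.634.
n_eff = 1829 / 3.634 = 503.30.

503.30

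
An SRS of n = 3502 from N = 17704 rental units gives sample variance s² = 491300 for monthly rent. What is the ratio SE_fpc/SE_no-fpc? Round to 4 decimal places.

f = n/N = 3502/17704 = 0.19780840.
SE_no-fpc = √(s²/n) = 11.844461; SE_fpc = √((1−f)s²/n) = 10.608509.
Ratio = √(1−f) = 0.89565149.

0.8957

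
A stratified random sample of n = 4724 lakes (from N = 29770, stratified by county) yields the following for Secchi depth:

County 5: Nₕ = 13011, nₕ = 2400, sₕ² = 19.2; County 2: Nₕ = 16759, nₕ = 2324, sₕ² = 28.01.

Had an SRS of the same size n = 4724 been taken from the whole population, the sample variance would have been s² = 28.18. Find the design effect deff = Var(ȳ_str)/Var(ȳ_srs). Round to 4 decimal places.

Var(ȳ_str) = Σ Wₕ²(1−fₕ)sₕ²/nₕ with Wₕ = Nₕ/29770:
  County 5: (13011/29770)²·(1−2400/13011)·19.2/2400 = 0.0012462332
  County 2: (16759/29770)²·(1−2324/16759)·28.01/2324 = 0.0032899114
  → Var(ȳ_str) = 0.0045361446.
Var(ȳ_srs) = (1 − 4724/29770)·28.18/4724 = 0.0050186931.
deff = 0.0045361446 / 0.0050186931 = 0.9038.

0.9038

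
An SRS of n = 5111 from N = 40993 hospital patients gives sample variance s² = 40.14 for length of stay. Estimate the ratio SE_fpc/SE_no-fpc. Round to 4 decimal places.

f = n/N = 5111/40993 = 0.12467982.
SE_no-fpc = √(s²/n) = 0.088620816; SE_fpc = √((1−f)s²/n) = 0.082912348.
Ratio = √(1−f) = 0.93558547.

0.9356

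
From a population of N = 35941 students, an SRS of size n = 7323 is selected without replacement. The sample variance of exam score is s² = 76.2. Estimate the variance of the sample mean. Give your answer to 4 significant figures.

Under SRS without replacement, Var(ȳ) = (1 − f)·s²/n with f = n/N = 7323/35941 = 0.20375059.
Var(ȳ) = (1 − 0.20375059)·76.2/7323 = 0.79624941·0.010405571 = 0.0082854301.

0.008285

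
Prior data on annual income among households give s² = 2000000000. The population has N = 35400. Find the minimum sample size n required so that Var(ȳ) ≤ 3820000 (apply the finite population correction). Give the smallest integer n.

516

Without fpc, n₀ = s²/D = 2000000000/3820000 = 523.5602.
With fpc, (1 − n/N)·s²/n ≤ D requires n ≥ n₀/(1 + n₀/N) = 523.5602/(1 + 523.5602/35400) = 515.9297.
Rounding up, n = 516.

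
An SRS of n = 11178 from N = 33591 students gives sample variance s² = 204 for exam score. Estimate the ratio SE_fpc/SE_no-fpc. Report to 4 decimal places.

0.8168

f = n/N = 11178/33591 = 0.33276771.
SE_no-fpc = √(s²/n) = 0.13509306; SE_fpc = √((1−f)s²/n) = 0.1103498.
Ratio = √(1−f) = 0.81684288.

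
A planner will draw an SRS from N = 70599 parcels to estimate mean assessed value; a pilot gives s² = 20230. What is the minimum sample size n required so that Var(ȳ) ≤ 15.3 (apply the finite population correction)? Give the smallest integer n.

1298

Without fpc, n₀ = s²/D = 20230/15.3 = 1322.2222.
With fpc, (1 − n/N)·s²/n ≤ D requires n ≥ n₀/(1 + n₀/N) = 1322.2222/(1 + 1322.2222/70599) = 1297.9141.
Rounding up, n = 1298.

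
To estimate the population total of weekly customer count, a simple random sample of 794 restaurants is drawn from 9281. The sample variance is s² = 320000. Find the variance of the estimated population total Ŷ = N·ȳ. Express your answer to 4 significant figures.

3.175 × 10^10

Var(Ŷ) = N²·Var(ȳ) = N²·(1 − n/N)·s²/n.
f = 794/9281 = 0.08555113; Var(ȳ) = 0.91444887·320000/794 = 368.54363.
Var(Ŷ) = 9281² · 368.54363 = 3.1745228 × 10^10.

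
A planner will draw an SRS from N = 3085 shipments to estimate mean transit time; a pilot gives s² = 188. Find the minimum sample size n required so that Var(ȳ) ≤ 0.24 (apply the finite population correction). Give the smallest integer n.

Without fpc, n₀ = s²/D = 188/0.24 = 783.3333.
With fpc, (1 − n/N)·s²/n ≤ D requires n ≥ n₀/(1 + n₀/N) = 783.3333/(1 + 783.3333/3085) = 624.7092.
Rounding up, n = 625.

625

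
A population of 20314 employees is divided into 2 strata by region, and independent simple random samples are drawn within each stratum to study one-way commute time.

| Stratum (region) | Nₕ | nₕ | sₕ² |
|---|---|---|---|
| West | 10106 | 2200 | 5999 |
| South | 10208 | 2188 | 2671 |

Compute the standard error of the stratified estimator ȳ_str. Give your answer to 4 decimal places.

Var(ȳ_str) = Σₕ Wₕ²(1 − fₕ)sₕ²/nₕ with Wₕ = Nₕ/N, N = 20314.
West: Wₕ = 0.49748942; term = 0.49748942²·(1 − 0.21769246)·5999/2200 = 0.52796045.
South: Wₕ = 0.50251058; term = 0.50251058²·(1 − 0.21434169)·2671/2188 = 0.24218693.
Sum = 0.77014738.
SE = √(0.77014738) = 0.8776.

0.8776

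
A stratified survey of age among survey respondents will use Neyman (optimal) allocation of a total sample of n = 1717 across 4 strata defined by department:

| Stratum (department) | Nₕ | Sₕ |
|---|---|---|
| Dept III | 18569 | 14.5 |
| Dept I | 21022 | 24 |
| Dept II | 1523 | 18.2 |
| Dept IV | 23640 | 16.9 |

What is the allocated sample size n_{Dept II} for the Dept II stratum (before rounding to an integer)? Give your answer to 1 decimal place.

39.6

Neyman allocation: nₕ = n·NₕSₕ / Σⱼ NⱼSⱼ.
Σ NⱼSⱼ = 18569·14.5 + 21022·24 + 1523·18.2 + 23640·16.9 = 1.2010131 × 10^6.
n_{Dept II} = 1717·1523·18.2 / (1.2010131 × 10^6) = 39.6.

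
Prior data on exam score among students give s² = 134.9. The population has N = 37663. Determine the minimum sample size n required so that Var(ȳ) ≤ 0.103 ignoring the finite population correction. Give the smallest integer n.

Without fpc, n₀ = s²/D = 134.9/0.103 = 1309.7087.
Rounding up, n = 1310.

1310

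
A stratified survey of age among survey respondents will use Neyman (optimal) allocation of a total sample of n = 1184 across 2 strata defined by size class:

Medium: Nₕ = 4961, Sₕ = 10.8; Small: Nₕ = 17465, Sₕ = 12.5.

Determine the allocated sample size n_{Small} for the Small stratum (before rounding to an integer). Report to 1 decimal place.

950.7

Neyman allocation: nₕ = n·NₕSₕ / Σⱼ NⱼSⱼ.
Σ NⱼSⱼ = 4961·10.8 + 17465·12.5 = 271891.3.
n_{Small} = 1184·17465·12.5 / 271891.3 = 950.7.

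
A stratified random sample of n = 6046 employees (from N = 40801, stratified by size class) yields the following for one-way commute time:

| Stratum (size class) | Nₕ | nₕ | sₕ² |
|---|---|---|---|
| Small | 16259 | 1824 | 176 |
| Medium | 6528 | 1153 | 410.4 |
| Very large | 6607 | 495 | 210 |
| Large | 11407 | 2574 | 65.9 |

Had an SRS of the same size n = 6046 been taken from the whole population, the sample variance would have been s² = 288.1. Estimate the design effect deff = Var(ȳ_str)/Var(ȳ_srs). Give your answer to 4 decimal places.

Var(ȳ_str) = Σ Wₕ²(1−fₕ)sₕ²/nₕ with Wₕ = Nₕ/40801:
  Small: (16259/40801)²·(1−1824/16259)·176/1824 = 0.013603693
  Medium: (6528/40801)²·(1−1153/6528)·410.4/1153 = 0.0075023107
  Very large: (6607/40801)²·(1−495/6607)·210/495 = 0.010291061
  Large: (11407/40801)²·(1−2574/11407)·65.9/2574 = 0.0015495833
  → Var(ȳ_str) = 0.032946648.
Var(ȳ_srs) = (1 − 6046/40801)·288.1/6046 = 0.040590238.
deff = 0.032946648 / 0.040590238 = 0.8117.

0.8117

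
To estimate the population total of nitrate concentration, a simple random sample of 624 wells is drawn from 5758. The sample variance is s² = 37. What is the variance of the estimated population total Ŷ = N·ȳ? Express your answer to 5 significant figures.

Var(Ŷ) = N²·Var(ȳ) = N²·(1 − n/N)·s²/n.
f = 624/5758 = 0.10837096; Var(ȳ) = 0.89162904·37/624 = 0.052869029.
Var(Ŷ) = 5758² · 0.052869029 = 1.7528496 × 10^6.

1.7528 × 10^6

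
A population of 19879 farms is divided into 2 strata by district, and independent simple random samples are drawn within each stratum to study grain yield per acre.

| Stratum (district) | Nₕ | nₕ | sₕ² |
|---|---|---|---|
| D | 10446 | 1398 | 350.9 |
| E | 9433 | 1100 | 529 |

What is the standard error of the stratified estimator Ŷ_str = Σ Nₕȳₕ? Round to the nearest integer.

Var(Ŷ_str) = Σₕ Nₕ²(1 − fₕ)sₕ²/nₕ.
D: 10446²·(1 − 1398/10446)·350.9/1398 = 2.3723503 × 10^7.
E: 9433²·(1 − 1100/9433)·529/1100 = 3.780195 × 10^7.
Sum = 6.1525453 × 10^7.
SE = √(6.1525453 × 10^7) = 7844.

7844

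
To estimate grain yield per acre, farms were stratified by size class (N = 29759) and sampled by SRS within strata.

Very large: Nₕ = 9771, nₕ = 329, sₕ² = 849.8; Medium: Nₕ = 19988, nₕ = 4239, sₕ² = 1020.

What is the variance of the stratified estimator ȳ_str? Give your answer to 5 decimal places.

0.35461

Var(ȳ_str) = Σₕ Wₕ²(1 − fₕ)sₕ²/nₕ with Wₕ = Nₕ/N, N = 29759.
Very large: Wₕ = 0.32833765; term = 0.32833765²·(1 − 0.03367107)·849.8/329 = 0.26908356.
Medium: Wₕ = 0.67166235; term = 0.67166235²·(1 − 0.21207725)·1020/4239 = 0.085530776.
Sum = 0.35461434.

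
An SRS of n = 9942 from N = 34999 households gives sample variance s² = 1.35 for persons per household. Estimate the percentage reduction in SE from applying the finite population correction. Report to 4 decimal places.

15.3871

f = n/N = 9942/34999 = 0.28406526.
SE_no-fpc = √(s²/n) = 0.011652792; SE_fpc = √((1−f)s²/n) = 0.0098597686.
Ratio = √(1−f) = 0.84612927. Reduction = 100·(1 − 0.84612927) = 15.3871%.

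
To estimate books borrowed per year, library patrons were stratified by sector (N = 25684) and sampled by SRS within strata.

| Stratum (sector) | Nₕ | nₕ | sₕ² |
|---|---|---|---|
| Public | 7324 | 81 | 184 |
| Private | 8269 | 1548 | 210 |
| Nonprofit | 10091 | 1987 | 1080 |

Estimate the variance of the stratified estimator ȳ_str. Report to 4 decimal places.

0.2615

Var(ȳ_str) = Σₕ Wₕ²(1 − fₕ)sₕ²/nₕ with Wₕ = Nₕ/N, N = 25684.
Public: Wₕ = 0.28515808; term = 0.28515808²·(1 − 0.01105953)·184/81 = 0.18267298.
Private: Wₕ = 0.32195141; term = 0.32195141²·(1 − 0.18720522)·210/1548 = 0.011429044.
Nonprofit: Wₕ = 0.39289052; term = 0.39289052²·(1 − 0.19690814)·1080/1987 = 0.067380496.
Sum = 0.26148252.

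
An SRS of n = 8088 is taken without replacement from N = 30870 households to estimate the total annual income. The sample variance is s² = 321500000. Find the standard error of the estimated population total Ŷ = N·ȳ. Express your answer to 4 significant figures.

5.287 × 10^6

Var(Ŷ) = N²·Var(ȳ) = N²·(1 − n/N)·s²/n.
f = 8088/30870 = 0.26200194; Var(ȳ) = 0.73799806·321500000/8088 = 29335.605.
Var(Ŷ) = 30870² · 29335.605 = 2.7955567 × 10^13.
SE(Ŷ) = √(2.7955567 × 10^13) = 5.287 × 10^6.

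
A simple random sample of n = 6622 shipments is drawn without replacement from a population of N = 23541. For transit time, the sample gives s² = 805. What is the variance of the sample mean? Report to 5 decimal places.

Under SRS without replacement, Var(ȳ) = (1 − f)·s²/n with f = n/N = 6622/23541 = 0.28129646.
Var(ȳ) = (1 − 0.28129646)·805/6622 = 0.71870354·0.12156448 = 0.087368823.

0.08737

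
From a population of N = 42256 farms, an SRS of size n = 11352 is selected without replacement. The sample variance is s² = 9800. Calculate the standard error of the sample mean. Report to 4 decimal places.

Under SRS without replacement, Var(ȳ) = (1 − f)·s²/n with f = n/N = 11352/42256 = 0.26864824.
Var(ȳ) = (1 − 0.26864824)·9800/11352 = 0.73135176·0.863284 = 0.63136428.
SE(ȳ) = √(0.63136428) = 0.7946.

0.7946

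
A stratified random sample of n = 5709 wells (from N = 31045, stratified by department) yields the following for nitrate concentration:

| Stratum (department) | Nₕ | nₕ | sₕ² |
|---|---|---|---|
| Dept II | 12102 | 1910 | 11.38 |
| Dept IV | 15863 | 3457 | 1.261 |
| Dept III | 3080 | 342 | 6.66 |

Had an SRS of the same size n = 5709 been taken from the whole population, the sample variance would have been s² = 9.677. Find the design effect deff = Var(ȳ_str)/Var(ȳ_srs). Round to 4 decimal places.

0.7282

Var(ȳ_str) = Σ Wₕ²(1−fₕ)sₕ²/nₕ with Wₕ = Nₕ/31045:
  Dept II: (12102/31045)²·(1−1910/12102)·11.38/1910 = 7.6250401 × 10^-4
  Dept IV: (15863/31045)²·(1−3457/15863)·1.261/3457 = 7.4481683 × 10^-5
  Dept III: (3080/31045)²·(1−342/3080)·6.66/342 = 1.703919 × 10^-4
  → Var(ȳ_str) = 0.0010073776.
Var(ȳ_srs) = (1 − 5709/31045)·9.677/5709 = 0.0013833341.
deff = 0.0010073776 / 0.0013833341 = 0.7282.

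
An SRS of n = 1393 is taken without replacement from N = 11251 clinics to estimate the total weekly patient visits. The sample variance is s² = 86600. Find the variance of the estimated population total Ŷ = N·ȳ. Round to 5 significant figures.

6.8952 × 10^9

Var(Ŷ) = N²·Var(ȳ) = N²·(1 − n/N)·s²/n.
f = 1393/11251 = 0.12381122; Var(ȳ) = 0.87618878·86600/1393 = 54.470889.
Var(Ŷ) = 11251² · 54.470889 = 6.8951975 × 10^9.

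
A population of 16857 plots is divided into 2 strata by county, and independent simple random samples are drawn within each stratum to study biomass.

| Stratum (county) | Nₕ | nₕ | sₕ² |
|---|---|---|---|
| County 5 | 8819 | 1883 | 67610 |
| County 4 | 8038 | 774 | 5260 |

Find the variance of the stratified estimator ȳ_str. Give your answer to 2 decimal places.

9.13

Var(ȳ_str) = Σₕ Wₕ²(1 − fₕ)sₕ²/nₕ with Wₕ = Nₕ/N, N = 16857.
County 5: Wₕ = 0.52316545; term = 0.52316545²·(1 − 0.21351627)·67610/1883 = 7.7290919.
County 4: Wₕ = 0.47683455; term = 0.47683455²·(1 − 0.09629261)·5260/774 = 1.3963942.
Sum = 9.1254861.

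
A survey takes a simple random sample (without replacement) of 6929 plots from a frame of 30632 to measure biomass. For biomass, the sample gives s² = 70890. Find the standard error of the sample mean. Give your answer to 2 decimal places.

2.81

Under SRS without replacement, Var(ȳ) = (1 − f)·s²/n with f = n/N = 6929/30632 = 0.22620136.
Var(ȳ) = (1 − 0.22620136)·70890/6929 = 0.77379864·10.230914 = 7.916667.
SE(ȳ) = √(7.916667) = 2.81.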